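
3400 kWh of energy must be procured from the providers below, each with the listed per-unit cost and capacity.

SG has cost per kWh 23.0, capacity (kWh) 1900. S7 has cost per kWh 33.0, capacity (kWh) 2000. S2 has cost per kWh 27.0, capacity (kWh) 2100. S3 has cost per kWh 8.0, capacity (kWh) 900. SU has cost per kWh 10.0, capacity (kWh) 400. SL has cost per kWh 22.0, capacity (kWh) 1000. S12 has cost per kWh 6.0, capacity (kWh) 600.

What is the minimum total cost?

Use providers in increasing cost order.
Take 600 from S12 at 6.0 — need 2800 more.
S3 at 8.0: take all 900 kWh — 1900 still needed.
SU (10.0): use full 400 — 1500 kWh to go.
SL (22.0): use full 1000 — 500 kWh to go.
Take 500 from SG at 23.0 to finish.
S2, S7: unused.
Cost = 600×6.0 + 900×8.0 + 400×10.0 + 1000×22.0 + 500×23.0 = 48300.

48300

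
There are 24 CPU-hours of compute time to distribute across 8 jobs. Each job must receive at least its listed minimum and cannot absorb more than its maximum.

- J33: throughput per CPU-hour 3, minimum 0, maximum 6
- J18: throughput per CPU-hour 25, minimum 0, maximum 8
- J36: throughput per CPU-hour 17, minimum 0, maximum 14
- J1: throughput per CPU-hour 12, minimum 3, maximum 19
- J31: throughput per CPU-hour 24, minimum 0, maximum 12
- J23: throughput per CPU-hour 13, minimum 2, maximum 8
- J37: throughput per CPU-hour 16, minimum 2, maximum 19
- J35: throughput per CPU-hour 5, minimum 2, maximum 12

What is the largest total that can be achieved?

Meeting every minimum uses 0+0+0+3+0+2+2+2 = 9 CPU-hours, leaving 15.
Highest throughput per CPU-hour first: J18 25 > J31 24 > J36 17 > J37 16 > J23 13 > J1 12 > J35 5 > J33 3.
J18: +8 to 8 (cap) ; 7 left.
J31 has room for 12 more but only 7 remain, so it gets 7.
Total = 25×8 + 12×3 + 24×7 + 13×2 + 16×2 + 5×2 = 472.

472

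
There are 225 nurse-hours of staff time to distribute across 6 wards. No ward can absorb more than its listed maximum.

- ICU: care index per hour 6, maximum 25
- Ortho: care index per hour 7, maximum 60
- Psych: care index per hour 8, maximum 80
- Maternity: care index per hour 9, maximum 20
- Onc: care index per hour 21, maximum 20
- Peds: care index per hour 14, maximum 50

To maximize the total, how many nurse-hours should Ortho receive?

Rank by care index per hour: Onc 21 > Peds 14 > Maternity 9 > Psych 8 > Ortho 7 > ICU 6.
Onc: +20 to 20 (cap) — 205 left.
Peds: +50 to 50 (cap) — 155 left.
Maternity takes 20 to reach its cap of 20 — 135 left.
Psych: +80 to 80 (cap) — 55 left.
Only 55 left; Ortho takes them to reach 55.

55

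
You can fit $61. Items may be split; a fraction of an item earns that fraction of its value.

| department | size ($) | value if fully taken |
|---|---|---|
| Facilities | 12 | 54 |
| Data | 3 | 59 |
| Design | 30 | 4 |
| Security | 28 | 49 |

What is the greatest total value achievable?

164.4

Sort by value density: Data 59/3≈19.7, Facilities 54/12≈4.5, Security 49/28≈1.75, Design 4/30≈0.133.
Data: take in full, 3 $ for value 59 — 58 left.
Take all of Facilities (12 $, value 54) — 46 $ left.
Security: take in full, 28 $ for value 49 — 18 left.
Fill the last 18 $ with part of Design: 18/30 of it earns 2.4.
Total value = 164.4.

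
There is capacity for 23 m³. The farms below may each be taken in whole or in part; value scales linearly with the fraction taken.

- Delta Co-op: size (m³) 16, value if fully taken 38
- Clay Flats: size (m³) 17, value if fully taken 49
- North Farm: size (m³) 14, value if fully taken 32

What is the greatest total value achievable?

Rank by value-to-size ratio: Clay Flats 49/17≈2.88, Delta Co-op 38/16≈2.38, North Farm 32/14≈2.29.
Take all of Clay Flats (17 m³, value 49) ; 6 m³ left.
6 m³ left: a 6/16 share of Delta Co-op gives 38×6/16 = 14.25.
Total value = 63.25.

63.25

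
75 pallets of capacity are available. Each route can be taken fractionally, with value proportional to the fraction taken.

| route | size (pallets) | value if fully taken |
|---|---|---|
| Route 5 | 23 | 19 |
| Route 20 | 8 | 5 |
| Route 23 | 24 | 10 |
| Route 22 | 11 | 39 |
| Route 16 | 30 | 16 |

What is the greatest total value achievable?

Best value per unit of size first: Route 22 39/11≈3.55, Route 5 19/23≈0.826, Route 20 5/8≈0.625, Route 16 16/30≈0.533, Route 23 10/24≈0.417.
Route 22: take in full, 11 pallets for value 39 — 64 left.
All 23 pallets of Route 5 fit (value 19) — 41 remain.
Route 20: take in full, 8 pallets for value 5 — 33 left.
Route 16: take in full, 30 pallets for value 16 — 3 left.
Only 3 pallets remain; take 3/24 of Route 23 for value 10×3/24 = 1.25.
Total value = 80.25.

80.25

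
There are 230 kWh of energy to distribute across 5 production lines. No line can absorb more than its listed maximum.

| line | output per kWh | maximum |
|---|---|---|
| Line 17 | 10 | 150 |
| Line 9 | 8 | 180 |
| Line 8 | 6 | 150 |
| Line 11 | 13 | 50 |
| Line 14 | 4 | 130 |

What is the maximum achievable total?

2390

Highest output per kWh first: Line 11 13 > Line 17 10 > Line 9 8 > Line 8 6 > Line 14 4.
Line 11 takes 50 to reach its cap of 50 ; 180 left.
Give Line 17 150 to hit its cap of 150 ; 30 left.
Line 9 has room for 180 but only 30 remain, so it gets 30.
Total = 10×150 + 8×30 + 13×50 = 2390.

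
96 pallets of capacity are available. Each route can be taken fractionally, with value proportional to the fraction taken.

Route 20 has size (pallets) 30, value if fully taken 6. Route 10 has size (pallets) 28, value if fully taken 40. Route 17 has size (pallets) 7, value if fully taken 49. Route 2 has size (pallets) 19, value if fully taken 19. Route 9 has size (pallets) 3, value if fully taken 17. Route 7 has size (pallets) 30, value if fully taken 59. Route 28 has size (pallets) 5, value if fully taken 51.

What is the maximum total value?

Rank by value-to-size ratio: Route 28 51/5≈10.2, Route 17 49/7≈7, Route 9 17/3≈5.67, Route 7 59/30≈1.97, Route 10 40/28≈1.43, Route 2 19/19≈1, Route 20 6/30≈0.2.
All 5 pallets of Route 28 fit (value 51) — 91 remain.
All 7 pallets of Route 17 fit (value 49) — 84 remain.
Route 9: take in full, 3 pallets for value 17 — 81 left.
Take all of Route 7 (30 pallets, value 59) — 51 pallets left.
Route 10: take in full, 28 pallets for value 40 — 23 left.
Route 2: take in full, 19 pallets for value 19 — 4 left.
Fill the last 4 pallets with part of Route 20: 4/30 of it earns 0.8.
Total value = 235.8.

235.8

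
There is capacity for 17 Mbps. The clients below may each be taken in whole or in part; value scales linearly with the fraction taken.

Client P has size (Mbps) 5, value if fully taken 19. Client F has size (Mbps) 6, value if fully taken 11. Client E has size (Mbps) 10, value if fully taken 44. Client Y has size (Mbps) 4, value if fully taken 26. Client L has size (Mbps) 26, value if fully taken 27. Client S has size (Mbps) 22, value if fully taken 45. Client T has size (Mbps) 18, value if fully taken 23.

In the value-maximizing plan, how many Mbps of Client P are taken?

Rank by value-to-size ratio: Client Y 26/4≈6.5, Client E 44/10≈4.4, Client P 19/5≈3.8, Client S 45/22≈2.05, Client F 11/6≈1.83, Client T 23/18≈1.28, Client L 27/26≈1.04.
Client Y: take in full, 4 Mbps for value 26 — 13 left.
All 10 Mbps of Client E fit (value 44) — 3 remain.
Fill the last 3 Mbps with part of Client P: 3/5 of it earns 11.4.

3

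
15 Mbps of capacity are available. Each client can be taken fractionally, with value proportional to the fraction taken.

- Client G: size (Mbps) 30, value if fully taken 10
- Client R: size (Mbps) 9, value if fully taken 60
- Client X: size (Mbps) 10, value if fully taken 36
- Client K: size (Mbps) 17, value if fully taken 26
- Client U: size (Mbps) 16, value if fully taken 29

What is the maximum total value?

Sort by value density: Client R 60/9≈6.67, Client X 36/10≈3.6, Client U 29/16≈1.81, Client K 26/17≈1.53, Client G 10/30≈0.333.
Take all of Client R (9 Mbps, value 60) ; 6 Mbps left.
Fill the last 6 Mbps with part of Client X: 6/10 of it earns 21.6.
Total value = 81.6.

81.6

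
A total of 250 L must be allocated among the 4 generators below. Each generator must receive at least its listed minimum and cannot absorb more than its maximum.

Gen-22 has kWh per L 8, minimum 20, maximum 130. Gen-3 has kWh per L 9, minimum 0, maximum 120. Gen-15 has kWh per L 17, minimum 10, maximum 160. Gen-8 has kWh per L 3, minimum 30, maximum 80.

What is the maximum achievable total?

Meeting every minimum uses 20+0+10+30 = 60 L, leaving 190.
Order the generators by kWh per L: Gen-15 17 > Gen-3 9 > Gen-22 8 > Gen-8 3.
Give Gen-15 150 more to hit its cap of 160 → 40 left.
Only 40 left; Gen-3 takes them to reach 40.
Total = 8×20 + 9×40 + 17×160 + 3×30 = 3330.

3330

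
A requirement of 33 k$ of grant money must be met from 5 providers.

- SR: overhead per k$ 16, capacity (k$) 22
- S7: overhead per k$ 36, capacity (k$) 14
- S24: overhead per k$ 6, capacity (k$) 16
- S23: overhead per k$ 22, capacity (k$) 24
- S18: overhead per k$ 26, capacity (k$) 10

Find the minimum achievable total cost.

Use providers in increasing cost order.
S24 at 6: take all 16 k$ ; 17 still needed.
SR at 16: take 17 of its 22 ; requirement met.
S23, S18, S7: unused.
Cost = 16×6 + 17×16 = 368.

368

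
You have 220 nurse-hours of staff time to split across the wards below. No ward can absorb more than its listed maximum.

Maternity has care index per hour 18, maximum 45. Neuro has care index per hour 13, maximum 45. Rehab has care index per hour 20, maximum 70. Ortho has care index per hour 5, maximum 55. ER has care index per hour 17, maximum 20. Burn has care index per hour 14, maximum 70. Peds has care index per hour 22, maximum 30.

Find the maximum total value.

Highest care index per hour first: Peds 22 > Rehab 20 > Maternity 18 > ER 17 > Burn 14 > Neuro 13 > Ortho 5.
Peds takes 30 to reach its cap of 30 — 190 left.
Rehab takes 70 to reach its cap of 70 — 120 left.
Maternity: +45 to 45 (cap) — 75 left.
ER takes 20 to reach its cap of 20 — 55 left.
Burn has room for 70 but only 55 remain, so it gets 55.
Total = 18×45 + 20×70 + 17×20 + 14×55 + 22×30 = 3980.

3980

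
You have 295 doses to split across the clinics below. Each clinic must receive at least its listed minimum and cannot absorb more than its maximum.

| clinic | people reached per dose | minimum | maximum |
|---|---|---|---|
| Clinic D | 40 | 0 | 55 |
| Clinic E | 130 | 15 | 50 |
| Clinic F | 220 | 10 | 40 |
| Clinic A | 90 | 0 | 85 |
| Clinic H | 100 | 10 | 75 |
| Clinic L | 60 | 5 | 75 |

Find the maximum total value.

33150

Meeting every minimum uses 0+15+10+0+10+5 = 40 doses, leaving 255.
Rank by people reached per dose: Clinic F 220 > Clinic E 130 > Clinic H 100 > Clinic A 90 > Clinic L 60 > Clinic D 40.
Give Clinic F 30 more to hit its cap of 40 — 225 left.
Clinic E takes 35 more to reach its cap of 50 — 190 left.
Clinic H takes 65 more to reach its cap of 75 — 125 left.
Give Clinic A 85 more to hit its cap of 85 — 40 left.
Only 40 left; Clinic L takes them to reach 45.
Total = 130×50 + 220×40 + 90×85 + 100×75 + 60×45 = 33150.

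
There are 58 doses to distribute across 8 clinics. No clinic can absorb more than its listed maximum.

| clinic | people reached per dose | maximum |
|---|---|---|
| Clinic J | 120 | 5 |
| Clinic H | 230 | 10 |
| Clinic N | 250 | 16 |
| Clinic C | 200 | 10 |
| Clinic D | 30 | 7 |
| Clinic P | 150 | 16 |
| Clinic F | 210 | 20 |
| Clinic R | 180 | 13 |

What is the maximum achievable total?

Order the clinics by people reached per dose: Clinic N 250 > Clinic H 230 > Clinic F 210 > Clinic C 200 > Clinic R 180 > Clinic P 150 > Clinic J 120 > Clinic D 30.
Give Clinic N 16 to hit its cap of 16 — 42 left.
Clinic H: +10 to 10 (cap) — 32 left.
Clinic F: +20 to 20 (cap) — 12 left.
Give Clinic C 10 to hit its cap of 10 — 2 left.
Clinic R has room for 13 but only 2 remain, so it gets 2.
Total = 230×10 + 250×16 + 200×10 + 210×20 + 180×2 = 12860.

12860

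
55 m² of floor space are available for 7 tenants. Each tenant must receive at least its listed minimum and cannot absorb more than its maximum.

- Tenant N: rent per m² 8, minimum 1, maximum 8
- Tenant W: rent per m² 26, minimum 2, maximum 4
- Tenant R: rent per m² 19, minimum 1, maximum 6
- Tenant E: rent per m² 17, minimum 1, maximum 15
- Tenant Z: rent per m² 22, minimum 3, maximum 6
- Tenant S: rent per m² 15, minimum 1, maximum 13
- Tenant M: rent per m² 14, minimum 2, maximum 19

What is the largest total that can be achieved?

948

Meeting every minimum uses 1+2+1+1+3+1+2 = 11 m², leaving 44.
Rank by rent per m²: Tenant W 26 > Tenant Z 22 > Tenant R 19 > Tenant E 17 > Tenant S 15 > Tenant M 14 > Tenant N 8.
Tenant W takes 2 more to reach its cap of 4 → 42 left.
Tenant Z takes 3 more to reach its cap of 6 → 39 left.
Tenant R: +5 to 6 (cap) → 34 left.
Tenant E: +14 to 15 (cap) → 20 left.
Give Tenant S 12 more to hit its cap of 13 → 8 left.
Only 8 left; Tenant M takes them to reach 10.
Total = 8×1 + 26×4 + 19×6 + 17×15 + 22×6 + 15×13 + 14×10 = 948.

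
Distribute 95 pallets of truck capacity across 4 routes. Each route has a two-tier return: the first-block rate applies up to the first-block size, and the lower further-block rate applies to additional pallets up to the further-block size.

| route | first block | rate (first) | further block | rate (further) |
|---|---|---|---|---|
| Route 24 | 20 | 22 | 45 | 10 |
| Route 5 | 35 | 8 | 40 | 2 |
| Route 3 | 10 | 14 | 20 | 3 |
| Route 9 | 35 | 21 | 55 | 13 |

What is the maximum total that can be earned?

1705

Rank every tier by rate: Route 24/tier1 22 > Route 9/tier1 21 > Route 3/tier1 14 > Route 9/tier2 13 > Route 24/tier2 10 > Route 5/tier1 8 > Route 3/tier2 3 > Route 5/tier2 2.
Route 24 tier1 at 22: fill all 20 → 75 left.
Route 9 tier1 at 21: fill all 35 → 40 left.
Route 3 tier1 at 14: fill all 10 → 30 left.
30 remain; put them into Route 9 tier2 at 13.
Total = 22×20 + 21×35 + 14×10 + 13×30 = 1705.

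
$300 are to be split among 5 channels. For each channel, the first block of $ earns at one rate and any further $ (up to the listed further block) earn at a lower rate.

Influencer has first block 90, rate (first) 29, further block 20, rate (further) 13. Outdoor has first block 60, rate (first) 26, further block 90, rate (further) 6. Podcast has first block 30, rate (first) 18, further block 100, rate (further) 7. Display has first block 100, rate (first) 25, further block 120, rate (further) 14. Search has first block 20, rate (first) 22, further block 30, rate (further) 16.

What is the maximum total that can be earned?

7650

Treat each block as its own option and order by rate: Influencer/first 29 > Outdoor/first 26 > Display/first 25 > Search/first 22 > Podcast/first 18 > Search/second 16 > Display/second 14 > Influencer/second 13 > Podcast/second 7 > Outdoor/second 6.
Influencer first at 29: fill all 90 — 210 left.
Outdoor first at 26: fill all 60 — 150 left.
Fill Display first block (100 at 25) — 50 left.
Search/first (22): +20 — 30 left.
Podcast first at 18: fill all 30 — 0 left.
Total = 29×90 + 26×60 + 25×100 + 22×20 + 18×30 = 7650.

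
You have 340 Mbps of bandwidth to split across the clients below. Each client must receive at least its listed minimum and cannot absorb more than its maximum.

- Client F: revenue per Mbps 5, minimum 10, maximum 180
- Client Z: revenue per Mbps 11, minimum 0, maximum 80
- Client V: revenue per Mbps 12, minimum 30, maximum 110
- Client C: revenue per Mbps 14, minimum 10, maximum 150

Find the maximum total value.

Meeting every minimum uses 10+0+30+10 = 50 Mbps, leaving 290.
Rank by revenue per Mbps: Client C 14 > Client V 12 > Client Z 11 > Client F 5.
Client C: +140 to 150 (cap) ; 150 left.
Client V: +80 to 110 (cap) ; 70 left.
Client Z has room for 80 more but only 70 remain, so it gets 70.
Total = 5×10 + 11×70 + 12×110 + 14×150 = 4240.

4240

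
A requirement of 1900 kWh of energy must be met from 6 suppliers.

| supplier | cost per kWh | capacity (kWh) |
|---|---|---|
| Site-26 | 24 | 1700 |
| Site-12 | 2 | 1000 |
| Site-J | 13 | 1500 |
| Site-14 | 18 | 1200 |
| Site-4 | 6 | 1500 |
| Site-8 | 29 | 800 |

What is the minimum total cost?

7400

Fill from the cheapest supplier first.
Site-12 (2): use full 1000 — 900 kWh to go.
Take 900 from Site-4 at 6 to finish.
Site-J, Site-14, Site-26, Site-8: unused.
Cost = 1000×2 + 900×6 = 7400.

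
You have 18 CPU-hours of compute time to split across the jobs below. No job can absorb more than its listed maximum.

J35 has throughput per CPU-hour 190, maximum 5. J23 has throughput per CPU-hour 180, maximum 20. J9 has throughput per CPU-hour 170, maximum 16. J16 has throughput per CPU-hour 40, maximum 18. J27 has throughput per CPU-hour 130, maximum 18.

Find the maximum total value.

3290

Rank by throughput per CPU-hour: J35 190 > J23 180 > J9 170 > J27 130 > J16 40.
Give J35 5 to hit its cap of 5 — 13 left.
J23: +13 (room for 20) → 13. Pool exhausted.
Total = 190×5 + 180×13 = 3290.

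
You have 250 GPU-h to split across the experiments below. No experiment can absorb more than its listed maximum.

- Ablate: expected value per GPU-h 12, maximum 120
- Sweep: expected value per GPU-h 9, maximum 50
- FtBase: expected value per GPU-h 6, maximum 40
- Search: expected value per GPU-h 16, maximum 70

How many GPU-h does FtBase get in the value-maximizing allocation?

Order the experiments by expected value per GPU-h: Search 16 > Ablate 12 > Sweep 9 > FtBase 6.
Search takes 70 to reach its cap of 70 → 180 left.
Ablate takes 120 to reach its cap of 120 → 60 left.
Sweep: +50 to 50 (cap) → 10 left.
FtBase: +10 (room for 40) → 10. Pool exhausted.

10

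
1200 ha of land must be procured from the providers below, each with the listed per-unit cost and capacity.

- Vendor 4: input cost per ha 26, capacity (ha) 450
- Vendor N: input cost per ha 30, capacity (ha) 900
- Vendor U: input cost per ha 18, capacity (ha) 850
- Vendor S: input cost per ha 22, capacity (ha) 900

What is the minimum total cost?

23000

Use providers in increasing cost order.
Take 850 from Vendor U at 18 — need 350 more.
Vendor S (22): take the remaining 350 — done.
Vendor 4, Vendor N: unused.
Cost = 850×18 + 350×22 = 23000.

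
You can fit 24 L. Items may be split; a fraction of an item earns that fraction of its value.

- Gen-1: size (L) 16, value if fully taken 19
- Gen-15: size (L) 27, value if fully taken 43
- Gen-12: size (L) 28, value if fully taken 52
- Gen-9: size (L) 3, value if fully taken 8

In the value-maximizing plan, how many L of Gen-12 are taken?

21

Rank by value-to-size ratio: Gen-9 8/3≈2.67, Gen-12 52/28≈1.86, Gen-15 43/27≈1.59, Gen-1 19/16≈1.19.
All 3 L of Gen-9 fit (value 8) — 21 remain.
Only 21 L remain; take 21/28 of Gen-12 for value 52×21/28 = 39.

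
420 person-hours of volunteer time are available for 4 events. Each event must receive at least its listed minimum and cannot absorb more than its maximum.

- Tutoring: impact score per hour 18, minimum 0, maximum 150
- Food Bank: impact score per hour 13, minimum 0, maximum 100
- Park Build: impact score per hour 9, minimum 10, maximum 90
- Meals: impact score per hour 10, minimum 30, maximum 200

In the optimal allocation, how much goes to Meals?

160

Meeting every minimum uses 0+0+10+30 = 40 person-hours, leaving 380.
Highest impact score per hour first: Tutoring 18 > Food Bank 13 > Meals 10 > Park Build 9.
Give Tutoring 150 more to hit its cap of 150 — 230 left.
Food Bank takes 100 more to reach its cap of 100 — 130 left.
Only 130 left; Meals takes them to reach 160.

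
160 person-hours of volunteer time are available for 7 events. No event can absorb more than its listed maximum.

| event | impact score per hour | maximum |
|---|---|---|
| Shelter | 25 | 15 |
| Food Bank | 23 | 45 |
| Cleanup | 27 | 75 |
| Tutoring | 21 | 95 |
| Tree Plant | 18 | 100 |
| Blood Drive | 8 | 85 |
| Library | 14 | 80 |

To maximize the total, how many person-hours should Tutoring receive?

Order the events by impact score per hour: Cleanup 27 > Shelter 25 > Food Bank 23 > Tutoring 21 > Tree Plant 18 > Library 14 > Blood Drive 8.
Cleanup: +75 to 75 (cap) ; 85 left.
Shelter takes 15 to reach its cap of 15 ; 70 left.
Food Bank: +45 to 45 (cap) ; 25 left.
Only 25 left; Tutoring takes them to reach 25.

25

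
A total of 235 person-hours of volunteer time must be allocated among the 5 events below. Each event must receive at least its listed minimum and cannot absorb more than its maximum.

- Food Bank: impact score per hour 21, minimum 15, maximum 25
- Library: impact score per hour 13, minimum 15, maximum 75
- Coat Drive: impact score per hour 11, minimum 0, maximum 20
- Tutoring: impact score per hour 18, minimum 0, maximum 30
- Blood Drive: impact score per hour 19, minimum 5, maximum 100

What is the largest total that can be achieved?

Meeting every minimum uses 15+15+0+0+5 = 35 person-hours, leaving 200.
Rank by impact score per hour: Food Bank 21 > Blood Drive 19 > Tutoring 18 > Library 13 > Coat Drive 11.
Give Food Bank 10 more to hit its cap of 25 — 190 left.
Blood Drive takes 95 more to reach its cap of 100 — 95 left.
Tutoring takes 30 more to reach its cap of 30 — 65 left.
Library takes 60 more to reach its cap of 75 — 5 left.
Coat Drive: +5 (room for 20) → 5. Pool exhausted.
Total = 21×25 + 13×75 + 11×5 + 18×30 + 19×100 = 3995.

3995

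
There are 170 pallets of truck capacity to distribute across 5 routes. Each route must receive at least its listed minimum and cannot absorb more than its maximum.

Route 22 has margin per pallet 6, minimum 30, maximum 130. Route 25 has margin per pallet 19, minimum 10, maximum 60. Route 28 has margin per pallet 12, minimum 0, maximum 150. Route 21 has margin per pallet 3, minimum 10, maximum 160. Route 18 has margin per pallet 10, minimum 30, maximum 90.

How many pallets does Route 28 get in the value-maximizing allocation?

40

Meeting every minimum uses 30+10+0+10+30 = 80 pallets, leaving 90.
Highest margin per pallet first: Route 25 19 > Route 28 12 > Route 18 10 > Route 22 6 > Route 21 3.
Give Route 25 50 more to hit its cap of 60 — 40 left.
Only 40 left; Route 28 takes them to reach 40.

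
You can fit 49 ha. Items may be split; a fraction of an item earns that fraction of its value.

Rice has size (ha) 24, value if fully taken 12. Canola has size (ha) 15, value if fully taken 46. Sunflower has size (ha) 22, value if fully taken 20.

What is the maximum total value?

72

Sort by value density: Canola 46/15≈3.07, Sunflower 20/22≈0.909, Rice 12/24≈0.5.
All 15 ha of Canola fit (value 46) → 34 remain.
Sunflower: take in full, 22 ha for value 20 → 12 left.
Only 12 ha remain; take 12/24 of Rice for value 12×12/24 = 6.
Total value = 72.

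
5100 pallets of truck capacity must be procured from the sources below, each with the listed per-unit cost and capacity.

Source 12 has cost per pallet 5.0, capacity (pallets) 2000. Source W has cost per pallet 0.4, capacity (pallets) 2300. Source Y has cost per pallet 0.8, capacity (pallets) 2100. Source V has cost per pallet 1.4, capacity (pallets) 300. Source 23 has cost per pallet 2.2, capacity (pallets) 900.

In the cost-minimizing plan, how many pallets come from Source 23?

400

Cheapest first:
Take 2300 from Source W at 0.4 — need 2800 more.
Take 2100 from Source Y at 0.8 — need 700 more.
Take 300 from Source V at 1.4 — need 400 more.
Take 400 from Source 23 at 2.2 to finish.
Source 12: unused.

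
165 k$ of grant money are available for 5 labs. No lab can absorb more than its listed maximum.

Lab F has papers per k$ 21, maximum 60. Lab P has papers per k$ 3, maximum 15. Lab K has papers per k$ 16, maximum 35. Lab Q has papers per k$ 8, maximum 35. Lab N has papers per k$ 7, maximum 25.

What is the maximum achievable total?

Order the labs by papers per k$: Lab F 21 > Lab K 16 > Lab Q 8 > Lab N 7 > Lab P 3.
Give Lab F 60 to hit its cap of 60 → 105 left.
Lab K takes 35 to reach its cap of 35 → 70 left.
Give Lab Q 35 to hit its cap of 35 → 35 left.
Lab N takes 25 to reach its cap of 25 → 10 left.
Lab P has room for 15 but only 10 remain, so it gets 10.
Total = 21×60 + 3×10 + 16×35 + 8×35 + 7×25 = 2305.

2305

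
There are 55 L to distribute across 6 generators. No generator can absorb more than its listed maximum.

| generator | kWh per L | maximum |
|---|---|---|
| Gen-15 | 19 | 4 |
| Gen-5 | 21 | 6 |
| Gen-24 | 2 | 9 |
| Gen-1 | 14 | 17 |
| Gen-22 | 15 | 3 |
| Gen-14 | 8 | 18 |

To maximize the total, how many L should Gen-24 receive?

7

Highest kWh per L first: Gen-5 21 > Gen-15 19 > Gen-22 15 > Gen-1 14 > Gen-14 8 > Gen-24 2.
Give Gen-5 6 to hit its cap of 6 ; 49 left.
Gen-15 takes 4 to reach its cap of 4 ; 45 left.
Give Gen-22 3 to hit its cap of 3 ; 42 left.
Gen-1 takes 17 to reach its cap of 17 ; 25 left.
Gen-14 takes 18 to reach its cap of 18 ; 7 left.
Gen-24: +7 (room for 9) → 7. Pool exhausted.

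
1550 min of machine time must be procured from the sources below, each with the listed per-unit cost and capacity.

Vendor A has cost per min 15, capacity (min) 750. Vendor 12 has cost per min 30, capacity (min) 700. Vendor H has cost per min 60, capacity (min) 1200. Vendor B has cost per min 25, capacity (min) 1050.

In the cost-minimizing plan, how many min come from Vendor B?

800

Use sources in increasing cost order.
Take 750 from Vendor A at 15 ; need 800 more.
Take 800 from Vendor B at 25 to finish.
Vendor 12, Vendor H: unused.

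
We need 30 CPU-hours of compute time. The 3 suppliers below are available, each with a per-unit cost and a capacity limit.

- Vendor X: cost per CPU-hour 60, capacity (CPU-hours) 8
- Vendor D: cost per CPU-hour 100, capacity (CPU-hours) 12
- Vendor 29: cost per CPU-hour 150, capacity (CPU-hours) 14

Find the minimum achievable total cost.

Cheapest first:
Vendor X (60): use full 8 ; 22 CPU-hours to go.
Take 12 from Vendor D at 100 ; need 10 more.
Take 10 from Vendor 29 at 150 to finish.
Cost = 8×60 + 12×100 + 10×150 = 3180.

3180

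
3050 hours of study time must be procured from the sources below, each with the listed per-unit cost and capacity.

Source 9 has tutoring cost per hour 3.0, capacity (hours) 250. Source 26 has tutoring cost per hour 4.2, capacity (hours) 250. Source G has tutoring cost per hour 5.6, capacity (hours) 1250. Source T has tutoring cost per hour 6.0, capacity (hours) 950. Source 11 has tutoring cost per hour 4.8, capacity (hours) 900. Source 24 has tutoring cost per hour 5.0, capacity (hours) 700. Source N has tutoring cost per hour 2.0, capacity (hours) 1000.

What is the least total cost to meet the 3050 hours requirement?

11370

Cheapest first:
Take 1000 from Source N at 2.0 — need 2050 more.
Source 9 at 3.0: take all 250 hours — 1800 still needed.
Take 250 from Source 26 at 4.2 — need 1550 more.
Take 900 from Source 11 at 4.8 — need 650 more.
Source 24 at 5.0: take 650 of its 700 — requirement met.
Source G, Source T: unused.
Cost = 1000×2.0 + 250×3.0 + 250×4.2 + 900×4.8 + 650×5.0 = 11370.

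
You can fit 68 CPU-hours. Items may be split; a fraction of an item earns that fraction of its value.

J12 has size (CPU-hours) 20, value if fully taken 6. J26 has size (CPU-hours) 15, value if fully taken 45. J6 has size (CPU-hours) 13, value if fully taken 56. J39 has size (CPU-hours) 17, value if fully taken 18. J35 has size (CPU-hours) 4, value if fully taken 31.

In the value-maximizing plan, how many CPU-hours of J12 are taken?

19

Rank by value-to-size ratio: J35 31/4≈7.75, J6 56/13≈4.31, J26 45/15≈3, J39 18/17≈1.06, J12 6/20≈0.3.
J35: take in full, 4 CPU-hours for value 31 → 64 left.
J6: take in full, 13 CPU-hours for value 56 → 51 left.
J26: take in full, 15 CPU-hours for value 45 → 36 left.
All 17 CPU-hours of J39 fit (value 18) → 19 remain.
Fill the last 19 CPU-hours with part of J12: 19/20 of it earns 5.7.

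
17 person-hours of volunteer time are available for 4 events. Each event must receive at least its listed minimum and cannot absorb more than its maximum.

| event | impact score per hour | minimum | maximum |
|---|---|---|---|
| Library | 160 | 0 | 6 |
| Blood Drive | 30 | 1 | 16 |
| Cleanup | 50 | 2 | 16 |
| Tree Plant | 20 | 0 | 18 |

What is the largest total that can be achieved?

1490

Meeting every minimum uses 0+1+2+0 = 3 person-hours, leaving 14.
Order the events by impact score per hour: Library 160 > Cleanup 50 > Blood Drive 30 > Tree Plant 20.
Give Library 6 more to hit its cap of 6 ; 8 left.
Only 8 left; Cleanup takes them to reach 10.
Total = 160×6 + 30×1 + 50×10 = 1490.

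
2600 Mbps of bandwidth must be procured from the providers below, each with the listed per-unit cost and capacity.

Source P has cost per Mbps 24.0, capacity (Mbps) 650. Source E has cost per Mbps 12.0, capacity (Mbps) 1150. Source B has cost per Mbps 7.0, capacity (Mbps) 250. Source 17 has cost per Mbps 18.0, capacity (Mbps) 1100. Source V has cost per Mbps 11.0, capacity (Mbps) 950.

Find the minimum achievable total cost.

Cheapest first:
Source B at 7.0: take all 250 Mbps — 2350 still needed.
Take 950 from Source V at 11.0 — need 1400 more.
Take 1150 from Source E at 12.0 — need 250 more.
Source 17 at 18.0: take 250 of its 1100 — requirement met.
Source P: unused.
Cost = 250×7.0 + 950×11.0 + 1150×12.0 + 250×18.0 = 30500.

30500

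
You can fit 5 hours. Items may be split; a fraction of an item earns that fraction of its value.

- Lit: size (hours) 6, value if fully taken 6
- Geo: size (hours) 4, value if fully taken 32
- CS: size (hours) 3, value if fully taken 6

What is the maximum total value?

34

Best value per unit of size first: Geo 32/4≈8, CS 6/3≈2, Lit 6/6≈1.
Take all of Geo (4 hours, value 32) → 1 hours left.
1 hours left: a 1/3 share of CS gives 6×1/3 = 2.
Total value = 34.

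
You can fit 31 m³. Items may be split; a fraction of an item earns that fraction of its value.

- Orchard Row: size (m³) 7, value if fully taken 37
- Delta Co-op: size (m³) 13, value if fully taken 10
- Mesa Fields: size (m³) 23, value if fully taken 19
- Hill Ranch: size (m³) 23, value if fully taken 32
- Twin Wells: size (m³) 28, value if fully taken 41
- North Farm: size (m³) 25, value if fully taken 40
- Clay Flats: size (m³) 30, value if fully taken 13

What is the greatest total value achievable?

75.4

Rank by value-to-size ratio: Orchard Row 37/7≈5.29, North Farm 40/25≈1.6, Twin Wells 41/28≈1.46, Hill Ranch 32/23≈1.39, Mesa Fields 19/23≈0.826, Delta Co-op 10/13≈0.769, Clay Flats 13/30≈0.433.
Orchard Row: take in full, 7 m³ for value 37 — 24 left.
Fill the last 24 m³ with part of North Farm: 24/25 of it earns 38.4.
Total value = 75.4.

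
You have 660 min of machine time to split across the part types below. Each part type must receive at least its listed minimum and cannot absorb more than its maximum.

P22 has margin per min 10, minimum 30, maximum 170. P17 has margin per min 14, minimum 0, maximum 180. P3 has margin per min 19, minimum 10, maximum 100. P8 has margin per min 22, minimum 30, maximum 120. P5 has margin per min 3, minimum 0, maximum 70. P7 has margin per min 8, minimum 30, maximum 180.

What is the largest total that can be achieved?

9480

Meeting every minimum uses 30+0+10+30+0+30 = 100 min, leaving 560.
Highest margin per min first: P8 22 > P3 19 > P17 14 > P22 10 > P7 8 > P5 3.
P8 takes 90 more to reach its cap of 120 → 470 left.
P3 takes 90 more to reach its cap of 100 → 380 left.
P17: +180 to 180 (cap) → 200 left.
Give P22 140 more to hit its cap of 170 → 60 left.
Only 60 left; P7 takes them to reach 90.
Total = 10×170 + 14×180 + 19×100 + 22×120 + 8×90 = 9480.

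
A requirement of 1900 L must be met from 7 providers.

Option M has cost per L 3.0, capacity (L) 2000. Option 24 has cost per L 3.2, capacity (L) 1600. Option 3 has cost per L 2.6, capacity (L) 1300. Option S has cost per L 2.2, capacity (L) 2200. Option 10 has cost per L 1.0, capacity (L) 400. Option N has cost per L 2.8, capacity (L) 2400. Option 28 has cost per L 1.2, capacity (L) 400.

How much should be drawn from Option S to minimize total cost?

Cheapest first:
Option 10 (1.0): use full 400 ; 1500 L to go.
Option 28 at 1.2: take all 400 L ; 1100 still needed.
Option S (2.2): take the remaining 1100 ; done.
Option 3, Option N, Option M, Option 24: unused.

1100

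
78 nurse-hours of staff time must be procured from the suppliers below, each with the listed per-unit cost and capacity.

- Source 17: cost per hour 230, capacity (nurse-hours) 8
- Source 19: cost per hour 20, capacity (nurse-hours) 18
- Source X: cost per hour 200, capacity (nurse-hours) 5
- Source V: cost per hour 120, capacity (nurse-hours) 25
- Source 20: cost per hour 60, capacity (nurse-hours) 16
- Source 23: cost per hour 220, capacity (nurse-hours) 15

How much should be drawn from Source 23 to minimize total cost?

14

Cheapest first:
Source 19 at 20: take all 18 nurse-hours ; 60 still needed.
Source 20 at 60: take all 16 nurse-hours ; 44 still needed.
Take 25 from Source V at 120 ; need 19 more.
Source X (200): use full 5 ; 14 nurse-hours to go.
Take 14 from Source 23 at 220 to finish.
Source 17: unused.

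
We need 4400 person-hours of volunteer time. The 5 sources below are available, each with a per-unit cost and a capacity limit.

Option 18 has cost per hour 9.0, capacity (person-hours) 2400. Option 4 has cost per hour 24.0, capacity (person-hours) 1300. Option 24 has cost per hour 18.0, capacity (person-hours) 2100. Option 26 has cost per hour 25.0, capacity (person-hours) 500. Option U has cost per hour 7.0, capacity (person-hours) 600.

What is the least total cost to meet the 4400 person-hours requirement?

Use sources in increasing cost order.
Option U (7.0): use full 600 ; 3800 person-hours to go.
Take 2400 from Option 18 at 9.0 ; need 1400 more.
Take 1400 from Option 24 at 18.0 to finish.
Option 4, Option 26: unused.
Cost = 600×7.0 + 2400×9.0 + 1400×18.0 = 51000.

51000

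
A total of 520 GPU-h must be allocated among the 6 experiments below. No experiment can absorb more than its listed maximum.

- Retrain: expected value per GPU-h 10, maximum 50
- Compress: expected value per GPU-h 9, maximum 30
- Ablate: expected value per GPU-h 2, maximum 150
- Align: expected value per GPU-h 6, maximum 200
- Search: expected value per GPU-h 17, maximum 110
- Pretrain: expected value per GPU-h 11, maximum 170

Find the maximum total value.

Order the experiments by expected value per GPU-h: Search 17 > Pretrain 11 > Retrain 10 > Compress 9 > Align 6 > Ablate 2.
Search takes 110 to reach its cap of 110 → 410 left.
Give Pretrain 170 to hit its cap of 170 → 240 left.
Retrain takes 50 to reach its cap of 50 → 190 left.
Compress takes 30 to reach its cap of 30 → 160 left.
Align: +160 (room for 200) → 160. Pool exhausted.
Total = 10×50 + 9×30 + 6×160 + 17×110 + 11×170 = 5470.

5470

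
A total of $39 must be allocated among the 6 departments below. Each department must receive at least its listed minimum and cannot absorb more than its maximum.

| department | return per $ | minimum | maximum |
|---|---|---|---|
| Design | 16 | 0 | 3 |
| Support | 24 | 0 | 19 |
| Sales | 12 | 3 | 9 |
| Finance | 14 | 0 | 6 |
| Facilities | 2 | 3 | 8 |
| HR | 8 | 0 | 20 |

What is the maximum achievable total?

Meeting every minimum uses 0+0+3+0+3+0 = 6 $, leaving 33.
Highest return per $ first: Support 24 > Design 16 > Finance 14 > Sales 12 > HR 8 > Facilities 2.
Support: +19 to 19 (cap) ; 14 left.
Give Design 3 more to hit its cap of 3 ; 11 left.
Give Finance 6 more to hit its cap of 6 ; 5 left.
Sales: +5 (room for 6) → 8. Pool exhausted.
Total = 16×3 + 24×19 + 12×8 + 14×6 + 2×3 = 690.

690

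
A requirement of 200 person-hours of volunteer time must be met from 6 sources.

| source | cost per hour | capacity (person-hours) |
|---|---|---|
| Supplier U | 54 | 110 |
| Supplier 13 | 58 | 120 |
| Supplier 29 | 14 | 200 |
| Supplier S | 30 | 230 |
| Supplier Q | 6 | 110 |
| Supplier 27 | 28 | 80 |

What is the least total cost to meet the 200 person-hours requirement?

1920

Fill from the cheapest source first.
Take 110 from Supplier Q at 6 — need 90 more.
Supplier 29 (14): take the remaining 90 — done.
Supplier 27, Supplier S, Supplier U, Supplier 13: unused.
Cost = 110×6 + 90×14 = 1920.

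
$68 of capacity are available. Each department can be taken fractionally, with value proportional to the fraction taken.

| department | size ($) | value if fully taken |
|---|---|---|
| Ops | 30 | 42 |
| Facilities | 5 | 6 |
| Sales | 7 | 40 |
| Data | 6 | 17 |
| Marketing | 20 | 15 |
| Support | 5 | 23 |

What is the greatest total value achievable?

139.25

Rank by value-to-size ratio: Sales 40/7≈5.71, Support 23/5≈4.6, Data 17/6≈2.83, Ops 42/30≈1.4, Facilities 6/5≈1.2, Marketing 15/20≈0.75.
All 7 $ of Sales fit (value 40) — 61 remain.
Take all of Support (5 $, value 23) — 56 $ left.
Take all of Data (6 $, value 17) — 50 $ left.
Ops: take in full, 30 $ for value 42 — 20 left.
All 5 $ of Facilities fit (value 6) — 15 remain.
15 $ left: a 15/20 share of Marketing gives 15×15/20 = 11.25.
Total value = 139.25.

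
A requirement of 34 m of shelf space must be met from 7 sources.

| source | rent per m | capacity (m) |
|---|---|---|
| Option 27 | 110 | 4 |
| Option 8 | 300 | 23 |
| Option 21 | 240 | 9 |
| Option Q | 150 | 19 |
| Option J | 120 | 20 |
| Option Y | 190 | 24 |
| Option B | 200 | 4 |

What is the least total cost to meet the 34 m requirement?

Fill from the cheapest source first.
Take 4 from Option 27 at 110 → need 30 more.
Option J (120): use full 20 → 10 m to go.
Option Q at 150: take 10 of its 19 → requirement met.
Option Y, Option B, Option 21, Option 8: unused.
Cost = 4×110 + 20×120 + 10×150 = 4340.

4340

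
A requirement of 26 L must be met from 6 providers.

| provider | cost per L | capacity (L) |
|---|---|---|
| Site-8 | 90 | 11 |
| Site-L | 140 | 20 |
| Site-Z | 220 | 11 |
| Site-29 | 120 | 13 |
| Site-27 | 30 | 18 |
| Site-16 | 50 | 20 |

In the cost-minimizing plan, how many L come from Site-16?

Use providers in increasing cost order.
Site-27 at 30: take all 18 L ; 8 still needed.
Site-16 at 50: take 8 of its 20 ; requirement met.
Site-8, Site-29, Site-L, Site-Z: unused.

8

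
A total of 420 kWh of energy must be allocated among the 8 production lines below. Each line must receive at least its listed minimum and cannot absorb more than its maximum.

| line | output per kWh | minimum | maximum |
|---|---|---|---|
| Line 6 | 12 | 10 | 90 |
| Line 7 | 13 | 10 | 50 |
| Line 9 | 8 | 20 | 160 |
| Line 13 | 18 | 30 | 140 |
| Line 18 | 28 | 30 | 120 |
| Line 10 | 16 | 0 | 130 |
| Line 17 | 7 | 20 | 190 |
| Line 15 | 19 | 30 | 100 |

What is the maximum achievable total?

Meeting every minimum uses 10+10+20+30+30+0+20+30 = 150 kWh, leaving 270.
Highest output per kWh first: Line 18 28 > Line 15 19 > Line 13 18 > Line 10 16 > Line 7 13 > Line 6 12 > Line 9 8 > Line 17 7.
Line 18 takes 90 more to reach its cap of 120 — 180 left.
Line 15: +70 to 100 (cap) — 110 left.
Line 13 takes 110 more to reach its cap of 140 — 0 left.
Total = 12×10 + 13×10 + 8×20 + 18×140 + 28×120 + 7×20 + 19×100 = 8330.

8330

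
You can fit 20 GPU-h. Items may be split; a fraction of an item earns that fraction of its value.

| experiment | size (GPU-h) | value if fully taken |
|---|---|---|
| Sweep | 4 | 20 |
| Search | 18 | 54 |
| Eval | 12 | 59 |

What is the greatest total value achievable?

91

Best value per unit of size first: Sweep 20/4≈5, Eval 59/12≈4.92, Search 54/18≈3.
Sweep: take in full, 4 GPU-h for value 20 — 16 left.
All 12 GPU-h of Eval fit (value 59) — 4 remain.
4 GPU-h left: a 4/18 share of Search gives 54×4/18 = 12.
Total value = 91.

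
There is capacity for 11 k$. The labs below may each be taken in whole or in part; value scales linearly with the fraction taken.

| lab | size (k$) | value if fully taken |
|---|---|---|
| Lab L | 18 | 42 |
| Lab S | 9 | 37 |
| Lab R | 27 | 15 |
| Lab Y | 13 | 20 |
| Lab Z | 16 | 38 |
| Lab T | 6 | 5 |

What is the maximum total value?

41.75

Best value per unit of size first: Lab S 37/9≈4.11, Lab Z 38/16≈2.38, Lab L 42/18≈2.33, Lab Y 20/13≈1.54, Lab T 5/6≈0.833, Lab R 15/27≈0.556.
Take all of Lab S (9 k$, value 37) → 2 k$ left.
Fill the last 2 k$ with part of Lab Z: 2/16 of it earns 4.75.
Total value = 41.75.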